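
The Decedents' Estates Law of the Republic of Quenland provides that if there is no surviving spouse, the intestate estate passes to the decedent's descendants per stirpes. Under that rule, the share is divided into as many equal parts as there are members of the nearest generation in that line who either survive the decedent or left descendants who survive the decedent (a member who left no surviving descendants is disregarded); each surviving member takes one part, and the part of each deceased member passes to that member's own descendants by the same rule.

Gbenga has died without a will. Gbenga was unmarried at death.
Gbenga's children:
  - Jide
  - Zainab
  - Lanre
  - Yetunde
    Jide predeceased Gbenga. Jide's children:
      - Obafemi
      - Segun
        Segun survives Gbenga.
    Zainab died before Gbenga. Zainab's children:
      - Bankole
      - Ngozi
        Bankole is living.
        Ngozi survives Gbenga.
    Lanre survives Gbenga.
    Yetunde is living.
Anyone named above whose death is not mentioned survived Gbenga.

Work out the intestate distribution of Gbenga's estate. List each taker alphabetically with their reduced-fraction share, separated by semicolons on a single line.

Bankole 1/8; Lanre 1/4; Ngozi 1/8; Obafemi 1/8; Segun 1/8; Yetunde 1/4

There is no surviving spouse, so the entire estate passes to Gbenga's descendants per stirpes.
The estate is divided into 4 equal shares of 1/4 among Jide, Zainab, Lanre, Yetunde.
Jide predeceased; the 1/4 allotted to Jide's branch passes to Jide's issue by representation.
The 1/4 is divided into 2 equal shares of 1/8 among Obafemi, Segun.
Obafemi is living and takes 1/8.
Segun is living and takes 1/8.
Zainab predeceased; the 1/4 allotted to Zainab's branch passes to Zainab's issue by representation.
The 1/4 is divided into 2 equal shares of 1/8 among Bankole, Ngozi.
Bankole is living and takes 1/8.
Ngozi is living and takes 1/8.
Lanre is living and takes 1/4.
Yetunde is living and takes 1/4.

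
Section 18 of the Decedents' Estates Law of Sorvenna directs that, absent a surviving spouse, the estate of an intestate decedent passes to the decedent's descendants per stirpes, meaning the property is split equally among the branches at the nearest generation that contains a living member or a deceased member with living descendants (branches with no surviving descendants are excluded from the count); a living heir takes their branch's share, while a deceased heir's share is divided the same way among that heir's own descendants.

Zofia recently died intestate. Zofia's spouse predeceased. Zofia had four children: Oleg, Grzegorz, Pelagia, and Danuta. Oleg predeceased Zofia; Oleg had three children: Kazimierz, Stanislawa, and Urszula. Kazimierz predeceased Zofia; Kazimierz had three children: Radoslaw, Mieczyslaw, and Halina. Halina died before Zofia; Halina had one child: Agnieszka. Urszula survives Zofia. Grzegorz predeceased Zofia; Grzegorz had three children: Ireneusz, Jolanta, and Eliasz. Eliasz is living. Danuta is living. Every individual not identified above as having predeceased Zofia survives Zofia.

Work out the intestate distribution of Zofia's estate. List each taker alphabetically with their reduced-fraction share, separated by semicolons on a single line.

Agnieszka 1/36; Danuta 1/4; Eliasz 1/12; Ireneusz 1/12; Jolanta 1/12; Mieczyslaw 1/36; Pelagia 1/4; Radoslaw 1/36; Stanislawa 1/12; Urszula 1/12

There is no surviving spouse, so the entire estate passes to Zofia's descendants per stirpes.
The estate is divided into 4 equal shares of 1/4 among Oleg, Grzegorz, Pelagia, Danuta.
Oleg predeceased; the 1/4 allotted to Oleg's branch passes to Oleg's issue by representation.
The 1/4 is divided into 3 equal shares of 1/12 among Kazimierz, Stanislawa, Urszula.
Kazimierz predeceased; the 1/12 allotted to Kazimierz's branch passes to Kazimierz's issue by representation.
The 1/12 is divided into 3 equal shares of 1/36 among Radoslaw, Mieczyslaw, Halina.
Radoslaw is living and takes 1/36.
Mieczyslaw is living and takes 1/36.
Halina predeceased; the 1/36 allotted to Halina's branch passes to Halina's issue by representation.
Agnieszka is the sole taker at this level and receives the full 1/36.
Stanislawa is living and takes 1/12.
Urszula is living and takes 1/12.
Grzegorz predeceased; the 1/4 allotted to Grzegorz's branch passes to Grzegorz's issue by representation.
The 1/4 is divided into 3 equal shares of 1/12 among Ireneusz, Jolanta, Eliasz.
Ireneusz is living and takes 1/12.
Jolanta is living and takes 1/12.
Eliasz is living and takes 1/12.
Pelagia is living and takes 1/4.
Danuta is living and takes 1/4.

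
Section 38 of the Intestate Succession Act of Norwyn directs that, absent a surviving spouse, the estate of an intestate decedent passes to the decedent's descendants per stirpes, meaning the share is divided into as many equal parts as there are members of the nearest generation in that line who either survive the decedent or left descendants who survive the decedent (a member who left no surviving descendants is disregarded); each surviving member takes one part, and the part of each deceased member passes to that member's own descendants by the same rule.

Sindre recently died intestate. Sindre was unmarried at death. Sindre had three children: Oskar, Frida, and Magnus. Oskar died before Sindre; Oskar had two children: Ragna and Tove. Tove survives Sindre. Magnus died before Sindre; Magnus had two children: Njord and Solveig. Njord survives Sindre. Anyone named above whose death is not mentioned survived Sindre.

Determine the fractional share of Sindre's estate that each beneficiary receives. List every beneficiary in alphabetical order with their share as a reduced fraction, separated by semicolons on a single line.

There is no surviving spouse, so the entire estate passes to Sindre's descendants per stirpes.
The estate is divided into 3 equal shares of 1/3 among Oskar, Frida, Magnus.
Oskar predeceased; the 1/3 allotted to Oskar's branch passes to Oskar's issue by representation.
The 1/3 is divided into 2 equal shares of 1/6 among Ragna, Tove.
Ragna is living and takes 1/6.
Tove is living and takes 1/6.
Frida is living and takes 1/3.
Magnus predeceased; the 1/3 allotted to Magnus's branch passes to Magnus's issue by representation.
The 1/3 is divided into 2 equal shares of 1/6 among Njord, Solveig.
Njord is living and takes 1/6.
Solveig is living and takes 1/6.

Frida 1/3; Njord 1/6; Ragna 1/6; Solveig 1/6; Tove 1/6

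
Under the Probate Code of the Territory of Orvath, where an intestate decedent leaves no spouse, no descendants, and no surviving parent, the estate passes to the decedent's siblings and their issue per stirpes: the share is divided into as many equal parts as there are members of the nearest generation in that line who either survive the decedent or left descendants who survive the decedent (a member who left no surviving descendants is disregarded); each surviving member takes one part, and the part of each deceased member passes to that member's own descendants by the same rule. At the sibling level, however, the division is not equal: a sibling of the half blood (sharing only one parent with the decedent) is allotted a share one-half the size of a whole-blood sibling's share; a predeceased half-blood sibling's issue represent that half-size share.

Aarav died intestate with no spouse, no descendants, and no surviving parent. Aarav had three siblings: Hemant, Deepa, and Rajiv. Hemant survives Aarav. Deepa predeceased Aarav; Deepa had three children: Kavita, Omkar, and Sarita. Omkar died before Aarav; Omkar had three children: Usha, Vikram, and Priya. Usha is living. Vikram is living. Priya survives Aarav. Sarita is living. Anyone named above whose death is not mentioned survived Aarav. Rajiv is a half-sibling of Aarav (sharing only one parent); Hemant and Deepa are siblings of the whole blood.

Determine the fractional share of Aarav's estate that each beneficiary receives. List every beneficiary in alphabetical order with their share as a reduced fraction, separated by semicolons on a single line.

No spouse, descendants, or parent survives, so the estate passes to Aarav's siblings per stirpes.
Half-blood siblings count for one-half the weight of whole-blood siblings at the initial division.
Dividing 1 in proportion to weights (total weight 5/2): Hemant (weight 1) → 2/5; Deepa (weight 1) → 2/5; Rajiv (weight 1/2) → 1/5.
Hemant is living and takes 2/5.
Deepa predeceased; the 2/5 allotted to Deepa's branch passes to Deepa's issue by representation.
The 2/5 is divided into 3 equal shares of 2/15 among Kavita, Omkar, Sarita.
Kavita is living and takes 2/15.
Omkar predeceased; the 2/15 allotted to Omkar's branch passes to Omkar's issue by representation.
The 2/15 is divided into 3 equal shares of 2/45 among Usha, Vikram, Priya.
Usha is living and takes 2/45.
Vikram is living and takes 2/45.
Priya is living and takes 2/45.
Sarita is living and takes 2/15.
Rajiv is living and takes 1/5.

Hemant 2/5; Kavita 2/15; Priya 2/45; Rajiv 1/5; Sarita 2/15; Usha 2/45; Vikram 2/45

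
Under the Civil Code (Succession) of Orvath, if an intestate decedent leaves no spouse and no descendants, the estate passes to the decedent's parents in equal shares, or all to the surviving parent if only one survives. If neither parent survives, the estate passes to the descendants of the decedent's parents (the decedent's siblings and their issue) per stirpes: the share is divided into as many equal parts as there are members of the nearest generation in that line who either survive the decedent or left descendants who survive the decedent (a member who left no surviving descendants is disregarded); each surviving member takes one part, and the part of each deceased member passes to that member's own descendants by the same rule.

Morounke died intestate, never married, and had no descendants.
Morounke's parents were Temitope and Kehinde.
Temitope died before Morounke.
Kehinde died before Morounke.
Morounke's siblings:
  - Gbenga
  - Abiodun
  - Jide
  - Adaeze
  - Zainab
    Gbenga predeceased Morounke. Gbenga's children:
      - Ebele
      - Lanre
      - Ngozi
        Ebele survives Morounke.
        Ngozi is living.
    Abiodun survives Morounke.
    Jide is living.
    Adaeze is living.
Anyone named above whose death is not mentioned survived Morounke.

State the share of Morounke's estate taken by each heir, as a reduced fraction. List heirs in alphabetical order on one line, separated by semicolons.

Abiodun 1/5; Adaeze 1/5; Ebele 1/15; Jide 1/5; Lanre 1/15; Ngozi 1/15; Zainab 1/5

Neither parent survives and there are no descendants, so the estate passes to Morounke's siblings and their issue per stirpes.
The estate is divided into 5 equal shares of 1/5 among Gbenga, Abiodun, Jide, Adaeze, Zainab.
Gbenga predeceased; the 1/5 allotted to Gbenga's branch passes to Gbenga's issue by representation.
The 1/5 is divided into 3 equal shares of 1/15 among Ebele, Lanre, Ngozi.
Ebele is living and takes 1/15.
Lanre is living and takes 1/15.
Ngozi is living and takes 1/15.
Abiodun is living and takes 1/5.
Jide is living and takes 1/5.
Adaeze is living and takes 1/5.
Zainab is living and takes 1/5.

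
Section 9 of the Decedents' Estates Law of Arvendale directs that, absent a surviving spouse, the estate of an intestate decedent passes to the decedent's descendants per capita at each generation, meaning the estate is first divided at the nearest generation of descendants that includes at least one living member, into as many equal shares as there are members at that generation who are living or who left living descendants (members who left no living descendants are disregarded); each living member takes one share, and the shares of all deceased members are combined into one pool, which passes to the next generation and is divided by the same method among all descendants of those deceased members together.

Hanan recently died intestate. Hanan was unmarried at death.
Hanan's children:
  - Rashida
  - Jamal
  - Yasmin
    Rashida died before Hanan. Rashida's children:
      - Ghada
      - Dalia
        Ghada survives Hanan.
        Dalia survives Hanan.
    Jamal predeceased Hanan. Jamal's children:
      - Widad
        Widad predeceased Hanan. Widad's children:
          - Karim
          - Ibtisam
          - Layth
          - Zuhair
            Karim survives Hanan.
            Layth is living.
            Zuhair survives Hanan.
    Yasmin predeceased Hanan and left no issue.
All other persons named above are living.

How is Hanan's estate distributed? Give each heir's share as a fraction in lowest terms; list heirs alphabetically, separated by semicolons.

There is no surviving spouse, so the entire estate passes to Hanan's descendants per capita at each generation.
No one at generation 1 (Rashida, Jamal) is living; moving to the next generation.
At generation 2 (Ghada, Dalia, Widad) there are 3 shares of (1)/3 = 1/3 each.
Living: Ghada and Dalia — each takes 1/3.
Deceased: Widad. That 1/3 share is carried to generation 3.
At generation 3 (Karim, Ibtisam, Layth, Zuhair) there are 4 shares of (1/3)/4 = 1/12 each.
Living: Karim, Ibtisam, Layth, and Zuhair — each takes 1/12.

Dalia 1/3; Ghada 1/3; Ibtisam 1/12; Karim 1/12; Layth 1/12; Zuhair 1/12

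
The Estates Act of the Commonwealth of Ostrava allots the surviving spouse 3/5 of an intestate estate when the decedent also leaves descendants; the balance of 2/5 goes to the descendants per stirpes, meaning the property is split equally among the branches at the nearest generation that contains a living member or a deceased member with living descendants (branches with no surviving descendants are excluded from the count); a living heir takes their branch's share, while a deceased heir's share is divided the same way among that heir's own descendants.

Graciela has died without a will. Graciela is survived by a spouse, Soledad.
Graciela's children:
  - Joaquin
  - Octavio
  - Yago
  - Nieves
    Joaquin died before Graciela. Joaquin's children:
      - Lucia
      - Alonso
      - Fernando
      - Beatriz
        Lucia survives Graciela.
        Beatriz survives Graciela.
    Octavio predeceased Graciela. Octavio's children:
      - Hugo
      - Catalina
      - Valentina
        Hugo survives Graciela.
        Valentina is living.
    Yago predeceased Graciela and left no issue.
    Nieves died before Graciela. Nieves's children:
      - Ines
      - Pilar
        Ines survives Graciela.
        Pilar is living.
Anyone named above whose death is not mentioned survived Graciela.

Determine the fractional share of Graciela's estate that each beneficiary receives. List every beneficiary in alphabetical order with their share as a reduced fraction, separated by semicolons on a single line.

Alonso 1/30; Beatriz 1/30; Catalina 2/45; Fernando 1/30; Hugo 2/45; Ines 1/15; Lucia 1/30; Pilar 1/15; Soledad 3/5; Valentina 2/45

Soledad, as surviving spouse, takes 3/5.
The remaining 2/5 passes to Graciela's descendants per stirpes.
Yago left no surviving issue, so that branch lapses and is disregarded.
The 2/5 is divided into 3 equal shares of 2/15 among Joaquin, Octavio, Nieves.
Joaquin predeceased; the 2/15 allotted to Joaquin's branch passes to Joaquin's issue by representation.
The 2/15 is divided into 4 equal shares of 1/30 among Lucia, Alonso, Fernando, Beatriz.
Lucia is living and takes 1/30.
Alonso is living and takes 1/30.
Fernando is living and takes 1/30.
Beatriz is living and takes 1/30.
Octavio predeceased; the 2/15 allotted to Octavio's branch passes to Octavio's issue by representation.
The 2/15 is divided into 3 equal shares of 2/45 among Hugo, Catalina, Valentina.
Hugo is living and takes 2/45.
Catalina is living and takes 2/45.
Valentina is living and takes 2/45.
Nieves predeceased; the 2/15 allotted to Nieves's branch passes to Nieves's issue by representation.
The 2/15 is divided into 2 equal shares of 1/15 among Ines, Pilar.
Ines is living and takes 1/15.
Pilar is living and takes 1/15.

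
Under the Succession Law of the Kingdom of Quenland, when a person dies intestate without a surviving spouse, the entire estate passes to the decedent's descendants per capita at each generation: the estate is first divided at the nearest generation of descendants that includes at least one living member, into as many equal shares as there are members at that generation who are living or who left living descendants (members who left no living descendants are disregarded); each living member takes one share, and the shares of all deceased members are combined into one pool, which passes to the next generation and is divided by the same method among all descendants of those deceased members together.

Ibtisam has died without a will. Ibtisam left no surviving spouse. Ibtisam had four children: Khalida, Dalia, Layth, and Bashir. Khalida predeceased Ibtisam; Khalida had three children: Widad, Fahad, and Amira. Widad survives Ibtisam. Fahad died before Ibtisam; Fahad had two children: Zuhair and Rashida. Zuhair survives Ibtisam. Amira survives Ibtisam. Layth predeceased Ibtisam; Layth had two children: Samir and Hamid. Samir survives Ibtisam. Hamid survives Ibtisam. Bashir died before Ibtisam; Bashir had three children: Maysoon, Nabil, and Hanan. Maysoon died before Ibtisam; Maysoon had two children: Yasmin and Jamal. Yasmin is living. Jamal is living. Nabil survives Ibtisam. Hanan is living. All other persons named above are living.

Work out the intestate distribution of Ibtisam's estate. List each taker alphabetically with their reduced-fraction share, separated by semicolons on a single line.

There is no surviving spouse, so the entire estate passes to Ibtisam's descendants per capita at each generation.
At generation 1 (Khalida, Dalia, Layth, Bashir) there are 4 shares of (1)/4 = 1/4 each.
Living: Dalia — each takes 1/4.
Deceased: Khalida, Layth, and Bashir. Their combined 3/4 is pooled and carried to generation 2.
At generation 2 (Widad, Fahad, Amira, Samir, Hamid, Maysoon, Nabil, Hanan) there are 8 shares of (3/4)/8 = 3/32 each.
Living: Widad, Amira, Samir, Hamid, Nabil, and Hanan — each takes 3/32.
Deceased: Fahad and Maysoon. Their combined 3/16 is pooled and carried to generation 3.
At generation 3 (Zuhair, Rashida, Yasmin, Jamal) there are 4 shares of (3/16)/4 = 3/64 each.
Living: Zuhair, Rashida, Yasmin, and Jamal — each takes 3/64.

Amira 3/32; Dalia 1/4; Hamid 3/32; Hanan 3/32; Jamal 3/64; Nabil 3/32; Rashida 3/64; Samir 3/32; Widad 3/32; Yasmin 3/64; Zuhair 3/64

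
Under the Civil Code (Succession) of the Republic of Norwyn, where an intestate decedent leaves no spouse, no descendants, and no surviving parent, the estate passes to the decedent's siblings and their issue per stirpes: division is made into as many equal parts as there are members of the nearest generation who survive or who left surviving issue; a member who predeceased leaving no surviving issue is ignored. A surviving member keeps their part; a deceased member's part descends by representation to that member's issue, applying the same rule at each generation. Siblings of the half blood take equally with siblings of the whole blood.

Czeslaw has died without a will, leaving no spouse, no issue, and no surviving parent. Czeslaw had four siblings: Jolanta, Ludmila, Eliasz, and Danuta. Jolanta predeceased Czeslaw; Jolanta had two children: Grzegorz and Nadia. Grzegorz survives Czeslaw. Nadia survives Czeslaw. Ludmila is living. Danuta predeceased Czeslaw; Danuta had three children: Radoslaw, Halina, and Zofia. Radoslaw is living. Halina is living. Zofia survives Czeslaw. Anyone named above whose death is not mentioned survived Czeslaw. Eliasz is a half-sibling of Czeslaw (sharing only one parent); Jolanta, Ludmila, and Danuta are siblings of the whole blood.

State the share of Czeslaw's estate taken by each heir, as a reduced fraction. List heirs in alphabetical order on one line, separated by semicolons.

No spouse, descendants, or parent survives, so the estate passes to Czeslaw's siblings per stirpes.
Half-blood and whole-blood siblings take equally under the stated rule.
The estate is divided into 4 equal shares of 1/4 among Jolanta, Ludmila, Eliasz, Danuta.
Jolanta predeceased; the 1/4 allotted to Jolanta's branch passes to Jolanta's issue by representation.
The 1/4 is divided into 2 equal shares of 1/8 among Grzegorz, Nadia.
Grzegorz is living and takes 1/8.
Nadia is living and takes 1/8.
Ludmila is living and takes 1/4.
Eliasz is living and takes 1/4.
Danuta predeceased; the 1/4 allotted to Danuta's branch passes to Danuta's issue by representation.
The 1/4 is divided into 3 equal shares of 1/12 among Radoslaw, Halina, Zofia.
Radoslaw is living and takes 1/12.
Halina is living and takes 1/12.
Zofia is living and takes 1/12.

Eliasz 1/4; Grzegorz 1/8; Halina 1/12; Ludmila 1/4; Nadia 1/8; Radoslaw 1/12; Zofia 1/12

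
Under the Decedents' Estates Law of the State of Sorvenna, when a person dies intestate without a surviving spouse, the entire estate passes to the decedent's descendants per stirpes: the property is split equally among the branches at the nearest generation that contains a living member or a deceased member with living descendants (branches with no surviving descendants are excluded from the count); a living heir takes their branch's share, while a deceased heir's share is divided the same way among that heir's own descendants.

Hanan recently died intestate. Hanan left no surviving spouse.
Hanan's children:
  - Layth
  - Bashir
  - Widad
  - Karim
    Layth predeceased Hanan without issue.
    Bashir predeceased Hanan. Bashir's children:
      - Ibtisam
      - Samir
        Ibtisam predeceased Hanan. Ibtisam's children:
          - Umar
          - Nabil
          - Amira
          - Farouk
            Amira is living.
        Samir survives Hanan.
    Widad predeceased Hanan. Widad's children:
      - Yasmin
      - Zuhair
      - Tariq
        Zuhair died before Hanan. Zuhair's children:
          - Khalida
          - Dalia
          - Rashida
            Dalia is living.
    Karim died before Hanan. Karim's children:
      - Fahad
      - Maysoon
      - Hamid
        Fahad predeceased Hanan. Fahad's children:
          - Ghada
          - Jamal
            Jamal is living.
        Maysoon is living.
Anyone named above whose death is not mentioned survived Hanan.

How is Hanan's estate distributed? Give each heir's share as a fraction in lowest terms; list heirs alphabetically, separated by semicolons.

There is no surviving spouse, so the entire estate passes to Hanan's descendants per stirpes.
Layth left no surviving issue, so that branch lapses and is disregarded.
The estate is divided into 3 equal shares of 1/3 among Bashir, Widad, Karim.
Bashir predeceased; the 1/3 allotted to Bashir's branch passes to Bashir's issue by representation.
The 1/3 is divided into 2 equal shares of 1/6 among Ibtisam, Samir.
Ibtisam predeceased; the 1/6 allotted to Ibtisam's branch passes to Ibtisam's issue by representation.
The 1/6 is divided into 4 equal shares of 1/24 among Umar, Nabil, Amira, Farouk.
Umar is living and takes 1/24.
Nabil is living and takes 1/24.
Amira is living and takes 1/24.
Farouk is living and takes 1/24.
Samir is living and takes 1/6.
Widad predeceased; the 1/3 allotted to Widad's branch passes to Widad's issue by representation.
The 1/3 is divided into 3 equal shares of 1/9 among Yasmin, Zuhair, Tariq.
Yasmin is living and takes 1/9.
Zuhair predeceased; the 1/9 allotted to Zuhair's branch passes to Zuhair's issue by representation.
The 1/9 is divided into 3 equal shares of 1/27 among Khalida, Dalia, Rashida.
Khalida is living and takes 1/27.
Dalia is living and takes 1/27.
Rashida is living and takes 1/27.
Tariq is living and takes 1/9.
Karim predeceased; the 1/3 allotted to Karim's branch passes to Karim's issue by representation.
The 1/3 is divided into 3 equal shares of 1/9 among Fahad, Maysoon, Hamid.
Fahad predeceased; the 1/9 allotted to Fahad's branch passes to Fahad's issue by representation.
The 1/9 is divided into 2 equal shares of 1/18 among Ghada, Jamal.
Ghada is living and takes 1/18.
Jamal is living and takes 1/18.
Maysoon is living and takes 1/9.
Hamid is living and takes 1/9.

Amira 1/24; Dalia 1/27; Farouk 1/24; Ghada 1/18; Hamid 1/9; Jamal 1/18; Khalida 1/27; Maysoon 1/9; Nabil 1/24; Rashida 1/27; Samir 1/6; Tariq 1/9; Umar 1/24; Yasmin 1/9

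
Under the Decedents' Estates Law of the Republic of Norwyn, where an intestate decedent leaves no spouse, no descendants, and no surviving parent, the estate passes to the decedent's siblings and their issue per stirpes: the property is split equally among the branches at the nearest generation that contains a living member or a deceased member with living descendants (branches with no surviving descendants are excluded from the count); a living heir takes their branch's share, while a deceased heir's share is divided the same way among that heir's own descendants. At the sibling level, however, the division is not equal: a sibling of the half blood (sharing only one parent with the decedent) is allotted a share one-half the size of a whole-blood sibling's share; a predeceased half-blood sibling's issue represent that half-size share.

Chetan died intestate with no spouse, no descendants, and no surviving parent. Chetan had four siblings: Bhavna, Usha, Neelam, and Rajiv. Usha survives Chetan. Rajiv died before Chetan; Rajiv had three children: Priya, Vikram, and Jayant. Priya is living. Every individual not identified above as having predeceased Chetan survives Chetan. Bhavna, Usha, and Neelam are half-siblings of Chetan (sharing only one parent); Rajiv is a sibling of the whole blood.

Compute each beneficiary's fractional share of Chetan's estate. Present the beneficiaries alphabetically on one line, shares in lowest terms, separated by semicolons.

Bhavna 1/5; Jayant 2/15; Neelam 1/5; Priya 2/15; Usha 1/5; Vikram 2/15

No spouse, descendants, or parent survives, so the estate passes to Chetan's siblings per stirpes.
Half-blood siblings count for one-half the weight of whole-blood siblings at the initial division.
Dividing 1 in proportion to weights (total weight 5/2): Bhavna (weight 1/2) → 1/5; Usha (weight 1/2) → 1/5; Neelam (weight 1/2) → 1/5; Rajiv (weight 1) → 2/5.
Bhavna is living and takes 1/5.
Usha is living and takes 1/5.
Neelam is living and takes 1/5.
Rajiv predeceased; the 2/5 allotted to Rajiv's branch passes to Rajiv's issue by representation.
The 2/5 is divided into 3 equal shares of 2/15 among Priya, Vikram, Jayant.
Priya is living and takes 2/15.
Vikram is living and takes 2/15.
Jayant is living and takes 2/15.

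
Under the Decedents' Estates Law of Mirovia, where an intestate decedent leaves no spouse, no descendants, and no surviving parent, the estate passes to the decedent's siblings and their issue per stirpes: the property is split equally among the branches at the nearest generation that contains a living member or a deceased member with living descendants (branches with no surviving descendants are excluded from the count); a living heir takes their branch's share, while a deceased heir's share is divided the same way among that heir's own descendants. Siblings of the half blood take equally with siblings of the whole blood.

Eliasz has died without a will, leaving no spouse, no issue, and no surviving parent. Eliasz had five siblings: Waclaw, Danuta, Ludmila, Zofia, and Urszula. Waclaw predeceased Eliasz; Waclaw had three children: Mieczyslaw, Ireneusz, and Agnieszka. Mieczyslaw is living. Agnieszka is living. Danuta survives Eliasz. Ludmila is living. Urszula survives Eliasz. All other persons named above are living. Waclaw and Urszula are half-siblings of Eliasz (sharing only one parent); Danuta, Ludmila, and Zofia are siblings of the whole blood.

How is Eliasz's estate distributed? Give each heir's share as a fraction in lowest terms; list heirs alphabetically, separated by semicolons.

Agnieszka 1/15; Danuta 1/5; Ireneusz 1/15; Ludmila 1/5; Mieczyslaw 1/15; Urszula 1/5; Zofia 1/5

No spouse, descendants, or parent survives, so the estate passes to Eliasz's siblings per stirpes.
Half-blood and whole-blood siblings take equally under the stated rule.
The estate is divided into 5 equal shares of 1/5 among Waclaw, Danuta, Ludmila, Zofia, Urszula.
Waclaw predeceased; the 1/5 allotted to Waclaw's branch passes to Waclaw's issue by representation.
The 1/5 is divided into 3 equal shares of 1/15 among Mieczyslaw, Ireneusz, Agnieszka.
Mieczyslaw is living and takes 1/15.
Ireneusz is living and takes 1/15.
Agnieszka is living and takes 1/15.
Danuta is living and takes 1/5.
Ludmila is living and takes 1/5.
Zofia is living and takes 1/5.
Urszula is living and takes 1/5.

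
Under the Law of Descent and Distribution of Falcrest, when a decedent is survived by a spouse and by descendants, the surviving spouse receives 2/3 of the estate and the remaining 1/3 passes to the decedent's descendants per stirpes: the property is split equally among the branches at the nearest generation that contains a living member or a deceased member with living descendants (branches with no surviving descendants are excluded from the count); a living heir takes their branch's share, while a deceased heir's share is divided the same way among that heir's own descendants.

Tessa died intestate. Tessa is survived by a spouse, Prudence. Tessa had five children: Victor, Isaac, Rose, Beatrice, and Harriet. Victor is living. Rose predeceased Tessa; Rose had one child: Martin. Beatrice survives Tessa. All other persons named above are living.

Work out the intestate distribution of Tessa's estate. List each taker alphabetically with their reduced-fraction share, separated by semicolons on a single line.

Beatrice 1/15; Harriet 1/15; Isaac 1/15; Martin 1/15; Prudence 2/3; Victor 1/15

Prudence, as surviving spouse, takes 2/3.
The remaining 1/3 passes to Tessa's descendants per stirpes.
The 1/3 is divided into 5 equal shares of 1/15 among Victor, Isaac, Rose, Beatrice, Harriet.
Victor is living and takes 1/15.
Isaac is living and takes 1/15.
Rose predeceased; the 1/15 allotted to Rose's branch passes to Rose's issue by representation.
Martin is the sole taker at this level and receives the full 1/15.
Beatrice is living and takes 1/15.
Harriet is living and takes 1/15.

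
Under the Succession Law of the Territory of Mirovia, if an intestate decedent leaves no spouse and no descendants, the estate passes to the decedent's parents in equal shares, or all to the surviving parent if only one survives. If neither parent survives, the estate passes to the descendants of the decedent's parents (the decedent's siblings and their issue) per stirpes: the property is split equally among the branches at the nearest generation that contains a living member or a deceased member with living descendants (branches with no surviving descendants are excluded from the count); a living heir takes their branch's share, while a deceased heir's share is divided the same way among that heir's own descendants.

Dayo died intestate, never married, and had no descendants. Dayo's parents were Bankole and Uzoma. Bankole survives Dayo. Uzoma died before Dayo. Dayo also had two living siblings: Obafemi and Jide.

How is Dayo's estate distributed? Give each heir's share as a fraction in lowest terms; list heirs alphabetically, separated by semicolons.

Only one parent, Bankole, survives, so Bankole takes the entire estate. The siblings take nothing because a surviving parent has priority.

Bankole 1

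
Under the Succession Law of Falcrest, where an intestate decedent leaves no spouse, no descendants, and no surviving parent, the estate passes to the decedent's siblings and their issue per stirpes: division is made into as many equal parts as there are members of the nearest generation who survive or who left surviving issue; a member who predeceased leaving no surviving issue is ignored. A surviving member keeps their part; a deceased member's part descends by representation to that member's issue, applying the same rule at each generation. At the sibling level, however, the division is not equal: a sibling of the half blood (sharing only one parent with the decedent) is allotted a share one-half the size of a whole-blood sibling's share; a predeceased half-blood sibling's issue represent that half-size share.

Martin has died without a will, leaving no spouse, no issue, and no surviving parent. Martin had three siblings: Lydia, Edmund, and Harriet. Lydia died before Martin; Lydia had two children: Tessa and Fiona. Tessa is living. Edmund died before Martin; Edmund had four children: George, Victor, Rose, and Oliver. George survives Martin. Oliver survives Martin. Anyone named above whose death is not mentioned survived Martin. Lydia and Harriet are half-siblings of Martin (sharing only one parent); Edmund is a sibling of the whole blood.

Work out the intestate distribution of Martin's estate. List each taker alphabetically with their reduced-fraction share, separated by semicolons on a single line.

Fiona 1/8; George 1/8; Harriet 1/4; Oliver 1/8; Rose 1/8; Tessa 1/8; Victor 1/8

No spouse, descendants, or parent survives, so the estate passes to Martin's siblings per stirpes.
Half-blood siblings count for one-half the weight of whole-blood siblings at the initial division.
Dividing 1 in proportion to weights (total weight 2): Lydia (weight 1/2) → 1/4; Edmund (weight 1) → 1/2; Harriet (weight 1/2) → 1/4.
Lydia predeceased; the 1/4 allotted to Lydia's branch passes to Lydia's issue by representation.
The 1/4 is divided into 2 equal shares of 1/8 among Tessa, Fiona.
Tessa is living and takes 1/8.
Fiona is living and takes 1/8.
Edmund predeceased; the 1/2 allotted to Edmund's branch passes to Edmund's issue by representation.
The 1/2 is divided into 4 equal shares of 1/8 among George, Victor, Rose, Oliver.
George is living and takes 1/8.
Victor is living and takes 1/8.
Rose is living and takes 1/8.
Oliver is living and takes 1/8.
Harriet is living and takes 1/4.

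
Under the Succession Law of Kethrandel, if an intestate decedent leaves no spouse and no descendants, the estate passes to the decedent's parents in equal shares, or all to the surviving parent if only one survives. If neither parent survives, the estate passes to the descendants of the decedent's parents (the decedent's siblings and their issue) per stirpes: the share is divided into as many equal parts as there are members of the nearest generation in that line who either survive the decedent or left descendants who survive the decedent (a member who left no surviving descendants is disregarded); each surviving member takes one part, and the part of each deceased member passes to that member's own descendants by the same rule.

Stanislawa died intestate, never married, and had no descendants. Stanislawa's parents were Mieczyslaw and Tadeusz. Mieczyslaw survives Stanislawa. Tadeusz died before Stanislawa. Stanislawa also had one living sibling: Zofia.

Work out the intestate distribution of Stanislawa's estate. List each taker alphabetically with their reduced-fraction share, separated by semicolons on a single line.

Only one parent, Mieczyslaw, survives, so Mieczyslaw takes the entire estate. The siblings take nothing because a surviving parent has priority.

Mieczyslaw 1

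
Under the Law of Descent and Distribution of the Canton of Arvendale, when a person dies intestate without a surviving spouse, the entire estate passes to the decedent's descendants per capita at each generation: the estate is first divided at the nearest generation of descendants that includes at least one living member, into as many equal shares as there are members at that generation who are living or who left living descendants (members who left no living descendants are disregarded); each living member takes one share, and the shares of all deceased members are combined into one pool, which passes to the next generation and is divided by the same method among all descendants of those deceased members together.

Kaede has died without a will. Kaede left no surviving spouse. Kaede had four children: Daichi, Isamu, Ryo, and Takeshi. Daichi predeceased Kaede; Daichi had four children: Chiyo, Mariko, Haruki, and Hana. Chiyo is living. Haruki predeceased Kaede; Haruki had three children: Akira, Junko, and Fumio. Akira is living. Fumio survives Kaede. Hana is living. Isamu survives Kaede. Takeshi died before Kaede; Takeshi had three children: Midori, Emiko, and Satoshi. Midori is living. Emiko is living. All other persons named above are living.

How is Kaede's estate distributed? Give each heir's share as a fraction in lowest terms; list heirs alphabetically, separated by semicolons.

Akira 1/42; Chiyo 1/14; Emiko 1/14; Fumio 1/42; Hana 1/14; Isamu 1/4; Junko 1/42; Mariko 1/14; Midori 1/14; Ryo 1/4; Satoshi 1/14

There is no surviving spouse, so the entire estate passes to Kaede's descendants per capita at each generation.
At generation 1 (Daichi, Isamu, Ryo, Takeshi) there are 4 shares of (1)/4 = 1/4 each.
Living: Isamu and Ryo — each takes 1/4.
Deceased: Daichi and Takeshi. Their combined 1/2 is pooled and carried to generation 2.
At generation 2 (Chiyo, Mariko, Haruki, Hana, Midori, Emiko, Satoshi) there are 7 shares of (1/2)/7 = 1/14 each.
Living: Chiyo, Mariko, Hana, Midori, Emiko, and Satoshi — each takes 1/14.
Deceased: Haruki. That 1/14 share is carried to generation 3.
At generation 3 (Akira, Junko, Fumio) there are 3 shares of (1/14)/3 = 1/42 each.
Living: Akira, Junko, and Fumio — each takes 1/42.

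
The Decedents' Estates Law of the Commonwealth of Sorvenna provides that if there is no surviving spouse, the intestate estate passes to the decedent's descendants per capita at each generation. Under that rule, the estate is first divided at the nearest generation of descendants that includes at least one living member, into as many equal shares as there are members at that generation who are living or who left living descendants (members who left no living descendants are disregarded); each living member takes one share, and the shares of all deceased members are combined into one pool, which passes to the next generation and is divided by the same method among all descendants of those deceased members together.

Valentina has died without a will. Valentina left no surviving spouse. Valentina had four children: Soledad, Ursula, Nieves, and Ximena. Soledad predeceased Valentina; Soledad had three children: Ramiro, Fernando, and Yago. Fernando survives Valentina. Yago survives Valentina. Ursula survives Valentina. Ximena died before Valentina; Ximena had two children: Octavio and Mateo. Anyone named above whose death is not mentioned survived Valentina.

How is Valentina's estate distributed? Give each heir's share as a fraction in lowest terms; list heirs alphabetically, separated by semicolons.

There is no surviving spouse, so the entire estate passes to Valentina's descendants per capita at each generation.
At generation 1 (Soledad, Ursula, Nieves, Ximena) there are 4 shares of (1)/4 = 1/4 each.
Living: Ursula and Nieves — each takes 1/4.
Deceased: Soledad and Ximena. Their combined 1/2 is pooled and carried to generation 2.
At generation 2 (Ramiro, Fernando, Yago, Octavio, Mateo) there are 5 shares of (1/2)/5 = 1/10 each.
Living: Ramiro, Fernando, Yago, Octavio, and Mateo — each takes 1/10.

Fernando 1/10; Mateo 1/10; Nieves 1/4; Octavio 1/10; Ramiro 1/10; Ursula 1/4; Yago 1/10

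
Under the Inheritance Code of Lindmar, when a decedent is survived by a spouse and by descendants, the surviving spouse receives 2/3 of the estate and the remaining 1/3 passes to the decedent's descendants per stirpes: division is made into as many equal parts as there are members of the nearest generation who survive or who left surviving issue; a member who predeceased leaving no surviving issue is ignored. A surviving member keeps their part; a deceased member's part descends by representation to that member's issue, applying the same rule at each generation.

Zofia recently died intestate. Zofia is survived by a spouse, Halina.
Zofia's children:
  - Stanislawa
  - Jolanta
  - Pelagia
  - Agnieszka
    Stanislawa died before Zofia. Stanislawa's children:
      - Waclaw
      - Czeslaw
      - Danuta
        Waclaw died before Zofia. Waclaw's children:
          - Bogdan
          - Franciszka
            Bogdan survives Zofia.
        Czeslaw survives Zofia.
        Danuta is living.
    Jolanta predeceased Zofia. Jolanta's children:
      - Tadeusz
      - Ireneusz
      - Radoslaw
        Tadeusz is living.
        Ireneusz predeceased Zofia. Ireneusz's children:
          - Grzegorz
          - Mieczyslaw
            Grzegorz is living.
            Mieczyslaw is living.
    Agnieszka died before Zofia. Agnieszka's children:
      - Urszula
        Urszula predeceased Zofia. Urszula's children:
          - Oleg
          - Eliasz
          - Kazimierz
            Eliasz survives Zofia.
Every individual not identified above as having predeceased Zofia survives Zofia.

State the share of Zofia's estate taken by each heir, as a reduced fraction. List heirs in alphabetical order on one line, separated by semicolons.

Halina, as surviving spouse, takes 2/3.
The remaining 1/3 passes to Zofia's descendants per stirpes.
The 1/3 is divided into 4 equal shares of 1/12 among Stanislawa, Jolanta, Pelagia, Agnieszka.
Stanislawa predeceased; the 1/12 allotted to Stanislawa's branch passes to Stanislawa's issue by representation.
The 1/12 is divided into 3 equal shares of 1/36 among Waclaw, Czeslaw, Danuta.
Waclaw predeceased; the 1/36 allotted to Waclaw's branch passes to Waclaw's issue by representation.
The 1/36 is divided into 2 equal shares of 1/72 among Bogdan, Franciszka.
Bogdan is living and takes 1/72.
Franciszka is living and takes 1/72.
Czeslaw is living and takes 1/36.
Danuta is living and takes 1/36.
Jolanta predeceased; the 1/12 allotted to Jolanta's branch passes to Jolanta's issue by representation.
The 1/12 is divided into 3 equal shares of 1/36 among Tadeusz, Ireneusz, Radoslaw.
Tadeusz is living and takes 1/36.
Ireneusz predeceased; the 1/36 allotted to Ireneusz's branch passes to Ireneusz's issue by representation.
The 1/36 is divided into 2 equal shares of 1/72 among Grzegorz, Mieczyslaw.
Grzegorz is living and takes 1/72.
Mieczyslaw is living and takes 1/72.
Radoslaw is living and takes 1/36.
Pelagia is living and takes 1/12.
Agnieszka predeceased; the 1/12 allotted to Agnieszka's branch passes to Agnieszka's issue by representation.
Urszula's line is the sole branch at this level, so the full 1/12 passes to Urszula's issue by representation.
The 1/12 is divided into 3 equal shares of 1/36 among Oleg, Eliasz, Kazimierz.
Oleg is living and takes 1/36.
Eliasz is living and takes 1/36.
Kazimierz is living and takes 1/36.

Bogdan 1/72; Czeslaw 1/36; Danuta 1/36; Eliasz 1/36; Franciszka 1/72; Grzegorz 1/72; Halina 2/3; Kazimierz 1/36; Mieczyslaw 1/72; Oleg 1/36; Pelagia 1/12; Radoslaw 1/36; Tadeusz 1/36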